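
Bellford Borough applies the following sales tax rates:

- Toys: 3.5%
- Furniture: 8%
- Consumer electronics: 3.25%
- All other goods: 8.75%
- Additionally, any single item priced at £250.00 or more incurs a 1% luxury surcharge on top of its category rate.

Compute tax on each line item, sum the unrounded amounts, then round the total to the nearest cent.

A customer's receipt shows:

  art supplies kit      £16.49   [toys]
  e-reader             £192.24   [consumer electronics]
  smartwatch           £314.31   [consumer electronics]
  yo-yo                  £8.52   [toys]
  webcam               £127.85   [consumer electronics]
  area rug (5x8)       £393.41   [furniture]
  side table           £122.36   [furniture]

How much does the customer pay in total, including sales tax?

£1245.01

Art supplies kit £16.49: toys → 3.5% → £0.57715
E-reader £192.24: consumer electronics → 3.25% → £6.2478
Smartwatch £314.31: consumer electronics → 3.25% + 1% surcharge = 4.25% → £13.358175
Yo-yo £8.52: toys → 3.5% → £0.2982
Webcam £127.85: consumer electronics → 3.25% → £4.155125
Area rug (5x8) £393.41: furniture → 8% + 1% surcharge = 9% → £35.4069
Side table £122.36: furniture → 8% → £9.7888
Subtotal = £1175.18; unrounded tax = £69.83215 → £69.83; total due = £1245.01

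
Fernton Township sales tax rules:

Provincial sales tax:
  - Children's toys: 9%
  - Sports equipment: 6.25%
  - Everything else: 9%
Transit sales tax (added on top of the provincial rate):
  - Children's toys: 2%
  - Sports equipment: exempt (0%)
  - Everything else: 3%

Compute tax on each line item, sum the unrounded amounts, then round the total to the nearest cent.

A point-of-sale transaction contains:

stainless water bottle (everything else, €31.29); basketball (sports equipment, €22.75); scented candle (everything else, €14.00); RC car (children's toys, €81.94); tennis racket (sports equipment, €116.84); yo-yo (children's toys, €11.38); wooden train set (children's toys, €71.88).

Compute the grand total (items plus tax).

€382.41

Stainless water bottle €31.29: everything else → 9% + 3% transit = 12% → €3.7548
Basketball €22.75: sports equipment → 6.25% + 0% transit = 6.25% → €1.421875
Scented candle €14.00: everything else → 9% + 3% transit = 12% → €1.68
RC car €81.94: children's toys → 9% + 2% transit = 11% → €9.0134
Tennis racket €116.84: sports equipment → 6.25% + 0% transit = 6.25% → €7.3025
Yo-yo €11.38: children's toys → 9% + 2% transit = 11% → €1.2518
Wooden train set €71.88: children's toys → 9% + 2% transit = 11% → €7.9068
Subtotal = €350.08; unrounded tax = €32.331175 → €32.33; total due = €382.41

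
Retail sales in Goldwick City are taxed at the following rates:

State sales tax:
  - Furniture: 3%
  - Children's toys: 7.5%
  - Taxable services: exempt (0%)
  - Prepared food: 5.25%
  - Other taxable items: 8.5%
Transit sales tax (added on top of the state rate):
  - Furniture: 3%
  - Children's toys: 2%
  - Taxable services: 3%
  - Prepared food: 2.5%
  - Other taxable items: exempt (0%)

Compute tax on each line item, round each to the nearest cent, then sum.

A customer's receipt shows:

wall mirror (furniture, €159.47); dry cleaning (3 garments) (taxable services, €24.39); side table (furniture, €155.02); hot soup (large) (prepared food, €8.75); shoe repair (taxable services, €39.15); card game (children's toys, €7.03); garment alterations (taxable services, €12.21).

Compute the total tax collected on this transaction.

Wall mirror €159.47: furniture → 3% + 3% transit = 6% → €9.57
Dry cleaning (3 garments) €24.39: taxable services → 0% + 3% transit = 3% → €0.73
Side table €155.02: furniture → 3% + 3% transit = 6% → €9.30
Hot soup (large) €8.75: prepared food → 5.25% + 2.5% transit = 7.75% → €0.68
Shoe repair €39.15: taxable services → 0% + 3% transit = 3% → €1.17
Card game €7.03: children's toys → 7.5% + 2% transit = 9.5% → €0.67
Garment alterations €12.21: taxable services → 0% + 3% transit = 3% → €0.37
Total tax = €9.57 + €0.73 + €9.30 + €0.68 + €1.17 + €0.67 + €0.37 = €22.49

€22.49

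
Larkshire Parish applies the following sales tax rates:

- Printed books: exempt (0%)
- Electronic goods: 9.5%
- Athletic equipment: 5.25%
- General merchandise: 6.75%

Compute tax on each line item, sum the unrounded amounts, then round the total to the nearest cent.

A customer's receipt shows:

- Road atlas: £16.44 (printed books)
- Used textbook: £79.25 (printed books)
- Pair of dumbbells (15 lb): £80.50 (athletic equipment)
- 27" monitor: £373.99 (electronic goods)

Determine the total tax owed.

Road atlas £16.44: printed books → 0% → £0.00
Used textbook £79.25: printed books → 0% → £0.00
Pair of dumbbells (15 lb) £80.50: athletic equipment → 5.25% → £4.22625
27" monitor £373.99: electronic goods → 9.5% → £35.52905
Unrounded tax sum = £39.7553 → £39.76

£39.76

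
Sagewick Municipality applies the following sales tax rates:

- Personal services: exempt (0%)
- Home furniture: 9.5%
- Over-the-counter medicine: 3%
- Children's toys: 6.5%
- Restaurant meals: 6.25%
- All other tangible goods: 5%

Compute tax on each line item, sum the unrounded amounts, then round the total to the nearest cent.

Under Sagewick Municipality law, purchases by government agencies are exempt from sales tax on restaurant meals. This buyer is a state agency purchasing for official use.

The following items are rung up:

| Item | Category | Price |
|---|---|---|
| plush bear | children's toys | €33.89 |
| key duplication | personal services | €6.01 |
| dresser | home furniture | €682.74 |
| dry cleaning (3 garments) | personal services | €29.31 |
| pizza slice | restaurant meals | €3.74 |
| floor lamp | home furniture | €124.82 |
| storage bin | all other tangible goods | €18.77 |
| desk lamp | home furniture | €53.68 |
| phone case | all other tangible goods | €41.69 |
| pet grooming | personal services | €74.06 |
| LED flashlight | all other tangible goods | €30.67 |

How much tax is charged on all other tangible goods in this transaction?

Storage bin €18.77: all other tangible goods → 5% → €0.9385
Phone case €41.69: all other tangible goods → 5% → €2.0845
LED flashlight €30.67: all other tangible goods → 5% → €1.5335
Tax on all other tangible goods: unrounded sum = €4.5565 → €4.56

€4.56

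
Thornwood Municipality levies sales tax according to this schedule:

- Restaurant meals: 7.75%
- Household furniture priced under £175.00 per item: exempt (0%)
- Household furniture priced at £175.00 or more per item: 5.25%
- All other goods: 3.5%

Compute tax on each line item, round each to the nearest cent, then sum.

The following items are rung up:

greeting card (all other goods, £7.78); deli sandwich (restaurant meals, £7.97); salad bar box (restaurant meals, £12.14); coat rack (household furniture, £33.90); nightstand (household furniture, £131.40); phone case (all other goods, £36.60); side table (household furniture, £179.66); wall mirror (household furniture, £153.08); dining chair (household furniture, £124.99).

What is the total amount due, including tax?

£700.06

Greeting card £7.78: all other goods → 3.5% → £0.27
Deli sandwich £7.97: restaurant meals → 7.75% → £0.62
Salad bar box £12.14: restaurant meals → 7.75% → £0.94
Coat rack £33.90: household furniture, under £175.00 → 0% → £0.00
Nightstand £131.40: household furniture, under £175.00 → 0% → £0.00
Phone case £36.60: all other goods → 3.5% → £1.28
Side table £179.66: household furniture, £175.00 or more → 5.25% → £9.43
Wall mirror £153.08: household furniture, under £175.00 → 0% → £0.00
Dining chair £124.99: household furniture, under £175.00 → 0% → £0.00
Subtotal = £687.52; tax = £12.54; total due = £700.06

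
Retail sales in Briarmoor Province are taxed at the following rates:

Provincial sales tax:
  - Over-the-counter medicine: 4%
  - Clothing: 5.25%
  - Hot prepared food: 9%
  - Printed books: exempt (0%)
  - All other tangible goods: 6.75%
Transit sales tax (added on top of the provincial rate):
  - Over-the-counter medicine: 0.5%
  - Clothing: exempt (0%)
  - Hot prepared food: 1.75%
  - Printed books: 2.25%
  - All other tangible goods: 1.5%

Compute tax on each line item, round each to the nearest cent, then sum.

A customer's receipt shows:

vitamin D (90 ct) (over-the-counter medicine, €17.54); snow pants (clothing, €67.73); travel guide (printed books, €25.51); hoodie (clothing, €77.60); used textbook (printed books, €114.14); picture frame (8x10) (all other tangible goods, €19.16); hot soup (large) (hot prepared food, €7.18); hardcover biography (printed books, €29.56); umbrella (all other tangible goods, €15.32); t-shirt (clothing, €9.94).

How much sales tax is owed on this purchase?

Vitamin D (90 ct) €17.54: over-the-counter medicine → 4% + 0.5% transit = 4.5% → €0.79
Snow pants €67.73: clothing → 5.25% + 0% transit = 5.25% → €3.56
Travel guide €25.51: printed books → 0% + 2.25% transit = 2.25% → €0.57
Hoodie €77.60: clothing → 5.25% + 0% transit = 5.25% → €4.07
Used textbook €114.14: printed books → 0% + 2.25% transit = 2.25% → €2.57
Picture frame (8x10) €19.16: all other tangible goods → 6.75% + 1.5% transit = 8.25% → €1.58
Hot soup (large) €7.18: hot prepared food → 9% + 1.75% transit = 10.75% → €0.77
Hardcover biography €29.56: printed books → 0% + 2.25% transit = 2.25% → €0.67
Umbrella €15.32: all other tangible goods → 6.75% + 1.5% transit = 8.25% → €1.26
T-shirt €9.94: clothing → 5.25% + 0% transit = 5.25% → €0.52
Total tax = €0.79 + €3.56 + €0.57 + €4.07 + €2.57 + €1.58 + €0.77 + €0.67 + €1.26 + €0.52 = €16.36

€16.36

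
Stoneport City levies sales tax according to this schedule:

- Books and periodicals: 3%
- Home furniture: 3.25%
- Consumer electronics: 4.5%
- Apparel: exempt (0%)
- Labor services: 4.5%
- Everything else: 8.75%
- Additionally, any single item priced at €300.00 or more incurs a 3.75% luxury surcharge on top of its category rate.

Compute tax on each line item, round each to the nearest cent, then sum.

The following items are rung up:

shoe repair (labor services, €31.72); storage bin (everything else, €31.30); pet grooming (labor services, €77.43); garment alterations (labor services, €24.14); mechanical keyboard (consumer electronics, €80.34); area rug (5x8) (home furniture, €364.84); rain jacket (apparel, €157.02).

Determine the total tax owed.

Shoe repair €31.72: labor services → 4.5% → €1.43
Storage bin €31.30: everything else → 8.75% → €2.74
Pet grooming €77.43: labor services → 4.5% → €3.48
Garment alterations €24.14: labor services → 4.5% → €1.09
Mechanical keyboard €80.34: consumer electronics → 4.5% → €3.62
Area rug (5x8) €364.84: home furniture → 3.25% + 3.75% surcharge = 7% → €25.54
Rain jacket €157.02: apparel → 0% → €0.00
Total tax = €1.43 + €2.74 + €3.48 + €1.09 + €3.62 + €25.54 = €37.90

€37.90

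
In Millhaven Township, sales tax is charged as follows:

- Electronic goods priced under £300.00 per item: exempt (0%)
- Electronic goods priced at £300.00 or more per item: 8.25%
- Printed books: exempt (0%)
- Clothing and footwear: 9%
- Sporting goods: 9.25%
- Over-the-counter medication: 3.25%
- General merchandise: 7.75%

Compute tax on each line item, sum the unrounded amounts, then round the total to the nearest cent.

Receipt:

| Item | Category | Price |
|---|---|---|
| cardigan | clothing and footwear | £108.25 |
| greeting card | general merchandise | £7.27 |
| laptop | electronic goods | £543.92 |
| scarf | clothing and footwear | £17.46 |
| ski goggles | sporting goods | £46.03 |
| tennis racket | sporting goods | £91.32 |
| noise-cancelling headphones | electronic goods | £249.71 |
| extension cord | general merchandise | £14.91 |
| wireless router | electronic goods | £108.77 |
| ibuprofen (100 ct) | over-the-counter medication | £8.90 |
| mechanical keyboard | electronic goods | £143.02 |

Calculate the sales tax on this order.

£70.90

Cardigan £108.25: clothing and footwear → 9% → £9.7425
Greeting card £7.27: general merchandise → 7.75% → £0.563425
Laptop £543.92: electronic goods, £300.00 or more → 8.25% → £44.8734
Scarf £17.46: clothing and footwear → 9% → £1.5714
Ski goggles £46.03: sporting goods → 9.25% → £4.257775
Tennis racket £91.32: sporting goods → 9.25% → £8.4471
Noise-cancelling headphones £249.71: electronic goods, under £300.00 → 0% → £0.00
Extension cord £14.91: general merchandise → 7.75% → £1.155525
Wireless router £108.77: electronic goods, under £300.00 → 0% → £0.00
Ibuprofen (100 ct) £8.90: over-the-counter medication → 3.25% → £0.28925
Mechanical keyboard £143.02: electronic goods, under £300.00 → 0% → £0.00
Unrounded tax sum = £70.900375 → £70.90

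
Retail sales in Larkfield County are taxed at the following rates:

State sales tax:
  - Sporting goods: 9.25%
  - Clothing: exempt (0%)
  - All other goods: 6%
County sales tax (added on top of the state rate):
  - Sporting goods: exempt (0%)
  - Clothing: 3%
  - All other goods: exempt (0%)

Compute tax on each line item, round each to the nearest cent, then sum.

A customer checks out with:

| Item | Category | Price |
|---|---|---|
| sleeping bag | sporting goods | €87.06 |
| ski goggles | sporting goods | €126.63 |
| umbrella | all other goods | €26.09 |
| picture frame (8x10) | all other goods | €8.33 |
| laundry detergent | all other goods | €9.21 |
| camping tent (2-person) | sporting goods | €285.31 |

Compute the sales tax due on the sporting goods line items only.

Sleeping bag €87.06: sporting goods → 9.25% + 0% county = 9.25% → €8.05
Ski goggles €126.63: sporting goods → 9.25% + 0% county = 9.25% → €11.71
Camping tent (2-person) €285.31: sporting goods → 9.25% + 0% county = 9.25% → €26.39
Tax on sporting goods = €8.05 + €11.71 + €26.39 = €46.15

€46.15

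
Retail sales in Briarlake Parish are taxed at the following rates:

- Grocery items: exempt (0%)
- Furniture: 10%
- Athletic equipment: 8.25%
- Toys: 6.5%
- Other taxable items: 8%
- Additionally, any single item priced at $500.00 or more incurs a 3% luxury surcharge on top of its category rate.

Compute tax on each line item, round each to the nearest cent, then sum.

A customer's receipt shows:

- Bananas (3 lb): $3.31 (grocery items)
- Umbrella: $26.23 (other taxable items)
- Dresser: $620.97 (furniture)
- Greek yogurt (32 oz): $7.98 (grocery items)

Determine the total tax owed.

$82.83

Bananas (3 lb) $3.31: grocery items → 0% → $0.00
Umbrella $26.23: other taxable items → 8% → $2.10
Dresser $620.97: furniture → 10% + 3% surcharge = 13% → $80.73
Greek yogurt (32 oz) $7.98: grocery items → 0% → $0.00
Total tax = $2.10 + $80.73 = $82.83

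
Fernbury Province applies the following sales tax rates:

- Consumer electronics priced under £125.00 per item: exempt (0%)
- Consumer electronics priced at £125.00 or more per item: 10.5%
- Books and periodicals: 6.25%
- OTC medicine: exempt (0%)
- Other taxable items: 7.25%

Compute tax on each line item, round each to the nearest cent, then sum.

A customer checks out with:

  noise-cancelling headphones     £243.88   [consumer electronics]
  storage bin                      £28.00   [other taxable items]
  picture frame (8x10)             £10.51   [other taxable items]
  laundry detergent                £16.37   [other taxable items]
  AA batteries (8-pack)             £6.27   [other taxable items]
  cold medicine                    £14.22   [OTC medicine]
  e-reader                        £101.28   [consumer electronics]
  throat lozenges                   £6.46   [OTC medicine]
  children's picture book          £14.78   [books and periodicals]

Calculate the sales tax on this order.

£30.96

Noise-cancelling headphones £243.88: consumer electronics, £125.00 or more → 10.5% → £25.61
Storage bin £28.00: other taxable items → 7.25% → £2.03
Picture frame (8x10) £10.51: other taxable items → 7.25% → £0.76
Laundry detergent £16.37: other taxable items → 7.25% → £1.19
AA batteries (8-pack) £6.27: other taxable items → 7.25% → £0.45
Cold medicine £14.22: OTC medicine → 0% → £0.00
E-reader £101.28: consumer electronics, under £125.00 → 0% → £0.00
Throat lozenges £6.46: OTC medicine → 0% → £0.00
Children's picture book £14.78: books and periodicals → 6.25% → £0.92
Total tax = £25.61 + £2.03 + £0.76 + £1.19 + £0.45 + £0.92 = £30.96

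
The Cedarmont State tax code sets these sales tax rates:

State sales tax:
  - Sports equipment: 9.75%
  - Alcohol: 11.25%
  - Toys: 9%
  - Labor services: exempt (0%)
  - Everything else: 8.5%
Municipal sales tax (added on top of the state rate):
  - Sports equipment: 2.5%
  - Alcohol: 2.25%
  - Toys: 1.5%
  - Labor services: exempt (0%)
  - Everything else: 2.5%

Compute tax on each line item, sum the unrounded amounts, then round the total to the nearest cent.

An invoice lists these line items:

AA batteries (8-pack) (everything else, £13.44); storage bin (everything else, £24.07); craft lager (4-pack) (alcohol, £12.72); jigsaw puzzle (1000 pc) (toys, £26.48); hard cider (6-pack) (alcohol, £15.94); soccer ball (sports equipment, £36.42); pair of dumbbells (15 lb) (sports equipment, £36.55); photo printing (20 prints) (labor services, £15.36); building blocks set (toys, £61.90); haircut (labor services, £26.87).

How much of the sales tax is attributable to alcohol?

£3.87

Craft lager (4-pack) £12.72: alcohol → 11.25% + 2.25% municipal = 13.5% → £1.7172
Hard cider (6-pack) £15.94: alcohol → 11.25% + 2.25% municipal = 13.5% → £2.1519
Tax on alcohol: unrounded sum = £3.8691 → £3.87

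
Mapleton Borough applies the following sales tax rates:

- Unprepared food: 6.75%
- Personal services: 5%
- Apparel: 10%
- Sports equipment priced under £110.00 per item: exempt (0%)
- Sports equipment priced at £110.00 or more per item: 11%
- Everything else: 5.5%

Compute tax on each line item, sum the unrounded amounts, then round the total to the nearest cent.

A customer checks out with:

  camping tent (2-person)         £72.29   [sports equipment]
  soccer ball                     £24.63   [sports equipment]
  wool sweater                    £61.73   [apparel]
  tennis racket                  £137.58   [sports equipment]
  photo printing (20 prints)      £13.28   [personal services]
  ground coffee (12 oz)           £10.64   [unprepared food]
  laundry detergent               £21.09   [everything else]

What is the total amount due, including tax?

£365.09

Camping tent (2-person) £72.29: sports equipment, under £110.00 → 0% → £0.00
Soccer ball £24.63: sports equipment, under £110.00 → 0% → £0.00
Wool sweater £61.73: apparel → 10% → £6.173
Tennis racket £137.58: sports equipment, £110.00 or more → 11% → £15.1338
Photo printing (20 prints) £13.28: personal services → 5% → £0.664
Ground coffee (12 oz) £10.64: unprepared food → 6.75% → £0.7182
Laundry detergent £21.09: everything else → 5.5% → £1.15995
Subtotal = £341.24; unrounded tax = £23.84895 → £23.85; total due = £365.09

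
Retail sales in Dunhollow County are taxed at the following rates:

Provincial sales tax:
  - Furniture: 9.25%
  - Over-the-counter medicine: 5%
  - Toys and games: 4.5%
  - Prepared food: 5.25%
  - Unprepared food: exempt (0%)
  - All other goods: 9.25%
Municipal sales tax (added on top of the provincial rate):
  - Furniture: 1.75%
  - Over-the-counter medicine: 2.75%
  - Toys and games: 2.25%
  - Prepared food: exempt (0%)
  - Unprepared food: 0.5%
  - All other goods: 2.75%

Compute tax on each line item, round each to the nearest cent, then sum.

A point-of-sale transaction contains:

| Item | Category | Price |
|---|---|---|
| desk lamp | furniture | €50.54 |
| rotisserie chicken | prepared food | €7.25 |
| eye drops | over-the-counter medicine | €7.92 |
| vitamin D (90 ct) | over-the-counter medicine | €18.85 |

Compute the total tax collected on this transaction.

Desk lamp €50.54: furniture → 9.25% + 1.75% municipal = 11% → €5.56
Rotisserie chicken €7.25: prepared food → 5.25% + 0% municipal = 5.25% → €0.38
Eye drops €7.92: over-the-counter medicine → 5% + 2.75% municipal = 7.75% → €0.61
Vitamin D (90 ct) €18.85: over-the-counter medicine → 5% + 2.75% municipal = 7.75% → €1.46
Total tax = €5.56 + €0.38 + €0.61 + €1.46 = €8.01

€8.01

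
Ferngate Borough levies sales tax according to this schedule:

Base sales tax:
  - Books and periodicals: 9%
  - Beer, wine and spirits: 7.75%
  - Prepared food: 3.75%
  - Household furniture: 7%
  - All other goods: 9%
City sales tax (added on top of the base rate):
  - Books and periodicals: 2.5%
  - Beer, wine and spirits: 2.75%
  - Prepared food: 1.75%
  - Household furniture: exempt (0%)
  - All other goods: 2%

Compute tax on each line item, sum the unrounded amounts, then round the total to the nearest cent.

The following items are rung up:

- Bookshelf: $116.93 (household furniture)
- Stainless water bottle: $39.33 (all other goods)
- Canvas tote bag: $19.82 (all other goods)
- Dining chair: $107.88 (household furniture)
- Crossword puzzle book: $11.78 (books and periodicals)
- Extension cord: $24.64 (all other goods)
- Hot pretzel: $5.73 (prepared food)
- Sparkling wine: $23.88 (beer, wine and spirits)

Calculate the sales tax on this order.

$29.13

Bookshelf $116.93: household furniture → 7% + 0% city = 7% → $8.1851
Stainless water bottle $39.33: all other goods → 9% + 2% city = 11% → $4.3263
Canvas tote bag $19.82: all other goods → 9% + 2% city = 11% → $2.1802
Dining chair $107.88: household furniture → 7% + 0% city = 7% → $7.5516
Crossword puzzle book $11.78: books and periodicals → 9% + 2.5% city = 11.5% → $1.3547
Extension cord $24.64: all other goods → 9% + 2% city = 11% → $2.7104
Hot pretzel $5.73: prepared food → 3.75% + 1.75% city = 5.5% → $0.31515
Sparkling wine $23.88: beer, wine and spirits → 7.75% + 2.75% city = 10.5% → $2.5074
Unrounded tax sum = $29.13085 → $29.13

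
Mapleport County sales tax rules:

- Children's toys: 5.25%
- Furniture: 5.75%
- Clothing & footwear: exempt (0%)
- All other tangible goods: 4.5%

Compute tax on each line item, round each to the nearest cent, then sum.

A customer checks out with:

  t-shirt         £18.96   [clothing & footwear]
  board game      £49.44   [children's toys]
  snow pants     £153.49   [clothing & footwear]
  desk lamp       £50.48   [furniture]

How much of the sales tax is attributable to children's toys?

Board game £49.44: children's toys → 5.25% → £2.60
Tax on children's toys = £2.60

£2.60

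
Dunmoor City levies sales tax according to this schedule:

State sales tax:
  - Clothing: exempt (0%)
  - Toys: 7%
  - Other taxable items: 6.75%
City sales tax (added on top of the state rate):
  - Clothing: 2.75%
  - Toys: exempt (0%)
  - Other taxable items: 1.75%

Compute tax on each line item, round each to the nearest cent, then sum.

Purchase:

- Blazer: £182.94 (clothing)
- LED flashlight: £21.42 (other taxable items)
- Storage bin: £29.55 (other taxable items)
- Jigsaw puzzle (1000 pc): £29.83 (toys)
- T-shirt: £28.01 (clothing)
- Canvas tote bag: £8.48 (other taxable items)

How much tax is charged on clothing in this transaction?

Blazer £182.94: clothing → 0% + 2.75% city = 2.75% → £5.03
T-shirt £28.01: clothing → 0% + 2.75% city = 2.75% → £0.77
Tax on clothing = £5.03 + £0.77 = £5.80

£5.80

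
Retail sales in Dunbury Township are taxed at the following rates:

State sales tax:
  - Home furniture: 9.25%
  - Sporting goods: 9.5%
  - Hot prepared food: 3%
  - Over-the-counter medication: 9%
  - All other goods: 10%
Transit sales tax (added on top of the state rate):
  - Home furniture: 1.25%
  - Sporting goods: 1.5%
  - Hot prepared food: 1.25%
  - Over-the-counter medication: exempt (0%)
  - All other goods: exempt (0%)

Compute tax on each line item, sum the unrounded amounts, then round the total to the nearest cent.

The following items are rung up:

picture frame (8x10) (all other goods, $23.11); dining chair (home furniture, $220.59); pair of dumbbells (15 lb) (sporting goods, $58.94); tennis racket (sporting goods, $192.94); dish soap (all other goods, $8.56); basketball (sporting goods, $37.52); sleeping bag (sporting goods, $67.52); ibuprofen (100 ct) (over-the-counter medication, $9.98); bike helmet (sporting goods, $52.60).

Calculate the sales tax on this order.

$72.27

Picture frame (8x10) $23.11: all other goods → 10% + 0% transit = 10% → $2.311
Dining chair $220.59: home furniture → 9.25% + 1.25% transit = 10.5% → $23.16195
Pair of dumbbells (15 lb) $58.94: sporting goods → 9.5% + 1.5% transit = 11% → $6.4834
Tennis racket $192.94: sporting goods → 9.5% + 1.5% transit = 11% → $21.2234
Dish soap $8.56: all other goods → 10% + 0% transit = 10% → $0.856
Basketball $37.52: sporting goods → 9.5% + 1.5% transit = 11% → $4.1272
Sleeping bag $67.52: sporting goods → 9.5% + 1.5% transit = 11% → $7.4272
Ibuprofen (100 ct) $9.98: over-the-counter medication → 9% + 0% transit = 9% → $0.8982
Bike helmet $52.60: sporting goods → 9.5% + 1.5% transit = 11% → $5.786
Unrounded tax sum = $72.27435 → $72.27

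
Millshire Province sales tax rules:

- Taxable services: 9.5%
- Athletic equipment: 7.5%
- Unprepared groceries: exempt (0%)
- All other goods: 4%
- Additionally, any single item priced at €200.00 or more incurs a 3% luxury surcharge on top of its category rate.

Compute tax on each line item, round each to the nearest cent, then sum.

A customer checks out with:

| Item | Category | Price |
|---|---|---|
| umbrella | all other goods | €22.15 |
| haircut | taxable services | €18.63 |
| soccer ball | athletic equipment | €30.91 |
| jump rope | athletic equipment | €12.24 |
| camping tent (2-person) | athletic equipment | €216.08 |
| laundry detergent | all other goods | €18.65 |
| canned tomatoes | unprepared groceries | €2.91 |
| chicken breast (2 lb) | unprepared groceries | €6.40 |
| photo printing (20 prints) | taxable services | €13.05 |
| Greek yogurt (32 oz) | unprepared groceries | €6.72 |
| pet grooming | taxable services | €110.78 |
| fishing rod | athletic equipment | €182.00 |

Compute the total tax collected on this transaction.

€54.75

Umbrella €22.15: all other goods → 4% → €0.89
Haircut €18.63: taxable services → 9.5% → €1.77
Soccer ball €30.91: athletic equipment → 7.5% → €2.32
Jump rope €12.24: athletic equipment → 7.5% → €0.92
Camping tent (2-person) €216.08: athletic equipment → 7.5% + 3% surcharge = 10.5% → €22.69
Laundry detergent €18.65: all other goods → 4% → €0.75
Canned tomatoes €2.91: unprepared groceries → 0% → €0.00
Chicken breast (2 lb) €6.40: unprepared groceries → 0% → €0.00
Photo printing (20 prints) €13.05: taxable services → 9.5% → €1.24
Greek yogurt (32 oz) €6.72: unprepared groceries → 0% → €0.00
Pet grooming €110.78: taxable services → 9.5% → €10.52
Fishing rod €182.00: athletic equipment → 7.5% → €13.65
Total tax = €0.89 + €1.77 + €2.32 + €0.92 + €22.69 + €0.75 + €1.24 + €10.52 + €13.65 = €54.75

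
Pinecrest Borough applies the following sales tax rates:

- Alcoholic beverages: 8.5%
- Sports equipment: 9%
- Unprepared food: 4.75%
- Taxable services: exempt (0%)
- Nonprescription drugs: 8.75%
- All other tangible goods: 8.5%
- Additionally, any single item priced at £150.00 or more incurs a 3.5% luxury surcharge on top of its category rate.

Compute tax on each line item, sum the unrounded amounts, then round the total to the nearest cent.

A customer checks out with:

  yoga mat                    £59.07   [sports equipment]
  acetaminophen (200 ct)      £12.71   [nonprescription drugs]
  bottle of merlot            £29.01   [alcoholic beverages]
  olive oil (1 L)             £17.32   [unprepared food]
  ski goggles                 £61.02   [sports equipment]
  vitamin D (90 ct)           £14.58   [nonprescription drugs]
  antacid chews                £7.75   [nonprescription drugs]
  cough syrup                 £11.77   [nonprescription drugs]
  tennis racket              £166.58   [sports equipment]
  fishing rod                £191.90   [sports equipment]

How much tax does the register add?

Yoga mat £59.07: sports equipment → 9% → £5.3163
Acetaminophen (200 ct) £12.71: nonprescription drugs → 8.75% → £1.112125
Bottle of merlot £29.01: alcoholic beverages → 8.5% → £2.46585
Olive oil (1 L) £17.32: unprepared food → 4.75% → £0.8227
Ski goggles £61.02: sports equipment → 9% → £5.4918
Vitamin D (90 ct) £14.58: nonprescription drugs → 8.75% → £1.27575
Antacid chews £7.75: nonprescription drugs → 8.75% → £0.678125
Cough syrup £11.77: nonprescription drugs → 8.75% → £1.029875
Tennis racket £166.58: sports equipment → 9% + 3.5% surcharge = 12.5% → £20.8225
Fishing rod £191.90: sports equipment → 9% + 3.5% surcharge = 12.5% → £23.9875
Unrounded tax sum = £63.002525 → £63.00

£63.00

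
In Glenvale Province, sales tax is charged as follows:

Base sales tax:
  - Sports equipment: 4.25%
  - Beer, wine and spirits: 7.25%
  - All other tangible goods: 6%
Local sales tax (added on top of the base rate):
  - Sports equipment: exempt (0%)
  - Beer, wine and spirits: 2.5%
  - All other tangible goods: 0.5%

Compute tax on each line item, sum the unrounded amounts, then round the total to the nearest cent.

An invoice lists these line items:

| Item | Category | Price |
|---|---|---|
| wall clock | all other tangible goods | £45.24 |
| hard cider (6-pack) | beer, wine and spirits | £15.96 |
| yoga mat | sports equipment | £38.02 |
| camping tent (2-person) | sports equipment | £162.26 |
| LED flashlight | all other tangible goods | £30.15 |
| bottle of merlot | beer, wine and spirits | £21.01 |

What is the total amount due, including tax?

Wall clock £45.24: all other tangible goods → 6% + 0.5% local = 6.5% → £2.9406
Hard cider (6-pack) £15.96: beer, wine and spirits → 7.25% + 2.5% local = 9.75% → £1.5561
Yoga mat £38.02: sports equipment → 4.25% + 0% local = 4.25% → £1.61585
Camping tent (2-person) £162.26: sports equipment → 4.25% + 0% local = 4.25% → £6.89605
LED flashlight £30.15: all other tangible goods → 6% + 0.5% local = 6.5% → £1.95975
Bottle of merlot £21.01: beer, wine and spirits → 7.25% + 2.5% local = 9.75% → £2.048475
Subtotal = £312.64; unrounded tax = £17.016825 → £17.02; total due = £329.66

£329.66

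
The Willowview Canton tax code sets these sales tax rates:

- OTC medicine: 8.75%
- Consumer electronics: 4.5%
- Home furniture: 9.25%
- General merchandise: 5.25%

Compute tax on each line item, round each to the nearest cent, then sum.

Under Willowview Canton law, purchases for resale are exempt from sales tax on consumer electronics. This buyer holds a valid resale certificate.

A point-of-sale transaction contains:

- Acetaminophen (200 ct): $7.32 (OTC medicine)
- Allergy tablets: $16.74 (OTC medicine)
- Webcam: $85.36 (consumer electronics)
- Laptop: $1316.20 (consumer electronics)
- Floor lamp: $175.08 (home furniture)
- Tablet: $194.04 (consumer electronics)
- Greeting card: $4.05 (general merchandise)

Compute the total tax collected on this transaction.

$18.50

Acetaminophen (200 ct) $7.32: OTC medicine → 8.75% → $0.64
Allergy tablets $16.74: OTC medicine → 8.75% → $1.46
Webcam $85.36: consumer electronics, buyer-exempt → 0% → $0.00
Laptop $1316.20: consumer electronics, buyer-exempt → 0% → $0.00
Floor lamp $175.08: home furniture → 9.25% → $16.19
Tablet $194.04: consumer electronics, buyer-exempt → 0% → $0.00
Greeting card $4.05: general merchandise → 5.25% → $0.21
Total tax = $0.64 + $1.46 + $16.19 + $0.21 = $18.50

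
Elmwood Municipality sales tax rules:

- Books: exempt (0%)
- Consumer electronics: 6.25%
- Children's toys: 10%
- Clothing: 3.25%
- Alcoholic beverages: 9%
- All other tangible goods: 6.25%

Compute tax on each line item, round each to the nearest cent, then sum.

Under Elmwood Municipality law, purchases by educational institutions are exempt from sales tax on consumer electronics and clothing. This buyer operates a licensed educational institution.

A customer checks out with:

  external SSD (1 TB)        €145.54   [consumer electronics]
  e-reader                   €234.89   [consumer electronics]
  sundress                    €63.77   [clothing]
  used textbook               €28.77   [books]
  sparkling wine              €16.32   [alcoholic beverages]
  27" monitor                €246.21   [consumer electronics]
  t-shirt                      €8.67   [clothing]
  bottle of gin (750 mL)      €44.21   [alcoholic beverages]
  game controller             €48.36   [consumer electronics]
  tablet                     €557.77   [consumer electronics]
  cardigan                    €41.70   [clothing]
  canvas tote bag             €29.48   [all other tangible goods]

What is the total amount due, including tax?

External SSD (1 TB) €145.54: consumer electronics, buyer-exempt → 0% → €0.00
E-reader €234.89: consumer electronics, buyer-exempt → 0% → €0.00
Sundress €63.77: clothing, buyer-exempt → 0% → €0.00
Used textbook €28.77: books → 0% → €0.00
Sparkling wine €16.32: alcoholic beverages → 9% → €1.47
27" monitor €246.21: consumer electronics, buyer-exempt → 0% → €0.00
T-shirt €8.67: clothing, buyer-exempt → 0% → €0.00
Bottle of gin (750 mL) €44.21: alcoholic beverages → 9% → €3.98
Game controller €48.36: consumer electronics, buyer-exempt → 0% → €0.00
Tablet €557.77: consumer electronics, buyer-exempt → 0% → €0.00
Cardigan €41.70: clothing, buyer-exempt → 0% → €0.00
Canvas tote bag €29.48: all other tangible goods → 6.25% → €1.84
Subtotal = €1465.69; tax = €7.29; total due = €1472.98

€1472.98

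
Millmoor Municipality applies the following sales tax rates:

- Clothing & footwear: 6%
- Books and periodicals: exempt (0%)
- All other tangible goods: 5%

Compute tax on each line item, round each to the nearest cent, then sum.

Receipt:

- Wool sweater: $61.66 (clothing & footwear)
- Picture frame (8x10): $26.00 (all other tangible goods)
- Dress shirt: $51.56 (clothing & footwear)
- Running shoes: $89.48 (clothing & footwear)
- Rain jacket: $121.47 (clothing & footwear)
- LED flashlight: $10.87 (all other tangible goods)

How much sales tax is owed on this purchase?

Wool sweater $61.66: clothing & footwear → 6% → $3.70
Picture frame (8x10) $26.00: all other tangible goods → 5% → $1.30
Dress shirt $51.56: clothing & footwear → 6% → $3.09
Running shoes $89.48: clothing & footwear → 6% → $5.37
Rain jacket $121.47: clothing & footwear → 6% → $7.29
LED flashlight $10.87: all other tangible goods → 5% → $0.54
Total tax = $3.70 + $1.30 + $3.09 + $5.37 + $7.29 + $0.54 = $21.29

$21.29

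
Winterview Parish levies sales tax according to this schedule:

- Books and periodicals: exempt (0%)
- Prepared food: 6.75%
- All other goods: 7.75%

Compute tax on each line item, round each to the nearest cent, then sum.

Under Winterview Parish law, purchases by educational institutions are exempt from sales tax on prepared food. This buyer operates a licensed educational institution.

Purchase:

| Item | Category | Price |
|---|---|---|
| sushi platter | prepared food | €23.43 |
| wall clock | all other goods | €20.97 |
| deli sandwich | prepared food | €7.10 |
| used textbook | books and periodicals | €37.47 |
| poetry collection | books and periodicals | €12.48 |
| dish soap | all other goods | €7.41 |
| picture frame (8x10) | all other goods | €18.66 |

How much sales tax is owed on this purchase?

€3.65

Sushi platter €23.43: prepared food, buyer-exempt → 0% → €0.00
Wall clock €20.97: all other goods → 7.75% → €1.63
Deli sandwich €7.10: prepared food, buyer-exempt → 0% → €0.00
Used textbook €37.47: books and periodicals → 0% → €0.00
Poetry collection €12.48: books and periodicals → 0% → €0.00
Dish soap €7.41: all other goods → 7.75% → €0.57
Picture frame (8x10) €18.66: all other goods → 7.75% → €1.45
Total tax = €1.63 + €0.57 + €1.45 = €3.65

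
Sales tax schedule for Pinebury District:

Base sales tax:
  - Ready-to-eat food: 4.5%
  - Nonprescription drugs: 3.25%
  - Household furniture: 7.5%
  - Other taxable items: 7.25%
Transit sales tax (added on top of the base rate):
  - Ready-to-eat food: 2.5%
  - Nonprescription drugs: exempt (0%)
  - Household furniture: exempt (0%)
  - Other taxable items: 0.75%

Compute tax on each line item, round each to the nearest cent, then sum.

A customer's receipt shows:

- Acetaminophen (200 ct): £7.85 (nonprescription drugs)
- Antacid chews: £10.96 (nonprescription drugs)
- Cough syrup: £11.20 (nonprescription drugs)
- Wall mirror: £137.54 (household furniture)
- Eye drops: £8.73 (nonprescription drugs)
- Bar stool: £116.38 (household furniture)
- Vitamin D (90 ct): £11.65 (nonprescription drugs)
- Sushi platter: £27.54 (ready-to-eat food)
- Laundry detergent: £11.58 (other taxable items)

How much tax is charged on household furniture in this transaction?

£19.05

Wall mirror £137.54: household furniture → 7.5% + 0% transit = 7.5% → £10.32
Bar stool £116.38: household furniture → 7.5% + 0% transit = 7.5% → £8.73
Tax on household furniture = £10.32 + £8.73 = £19.05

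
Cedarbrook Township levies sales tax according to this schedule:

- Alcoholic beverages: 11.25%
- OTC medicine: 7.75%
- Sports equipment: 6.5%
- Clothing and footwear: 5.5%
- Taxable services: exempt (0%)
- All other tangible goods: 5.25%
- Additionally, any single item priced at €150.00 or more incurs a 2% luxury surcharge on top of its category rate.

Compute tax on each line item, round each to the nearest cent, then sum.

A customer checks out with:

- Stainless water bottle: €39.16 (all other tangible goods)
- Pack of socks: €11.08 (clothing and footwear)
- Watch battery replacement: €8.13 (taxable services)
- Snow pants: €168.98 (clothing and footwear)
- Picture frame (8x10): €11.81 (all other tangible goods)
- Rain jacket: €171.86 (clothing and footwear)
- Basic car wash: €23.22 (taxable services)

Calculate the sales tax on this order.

€28.85

Stainless water bottle €39.16: all other tangible goods → 5.25% → €2.06
Pack of socks €11.08: clothing and footwear → 5.5% → €0.61
Watch battery replacement €8.13: taxable services → 0% → €0.00
Snow pants €168.98: clothing and footwear → 5.5% + 2% surcharge = 7.5% → €12.67
Picture frame (8x10) €11.81: all other tangible goods → 5.25% → €0.62
Rain jacket €171.86: clothing and footwear → 5.5% + 2% surcharge = 7.5% → €12.89
Basic car wash €23.22: taxable services → 0% → €0.00
Total tax = €2.06 + €0.61 + €12.67 + €0.62 + €12.89 = €28.85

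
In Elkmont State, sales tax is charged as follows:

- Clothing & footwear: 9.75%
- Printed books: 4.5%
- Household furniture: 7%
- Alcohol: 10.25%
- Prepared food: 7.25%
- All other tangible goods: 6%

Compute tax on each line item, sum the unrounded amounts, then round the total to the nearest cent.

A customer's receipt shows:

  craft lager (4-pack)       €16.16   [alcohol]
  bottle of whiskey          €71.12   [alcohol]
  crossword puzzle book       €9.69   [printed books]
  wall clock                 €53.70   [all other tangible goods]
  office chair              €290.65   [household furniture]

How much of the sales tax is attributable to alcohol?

Craft lager (4-pack) €16.16: alcohol → 10.25% → €1.6564
Bottle of whiskey €71.12: alcohol → 10.25% → €7.2898
Tax on alcohol: unrounded sum = €8.9462 → €8.95

€8.95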